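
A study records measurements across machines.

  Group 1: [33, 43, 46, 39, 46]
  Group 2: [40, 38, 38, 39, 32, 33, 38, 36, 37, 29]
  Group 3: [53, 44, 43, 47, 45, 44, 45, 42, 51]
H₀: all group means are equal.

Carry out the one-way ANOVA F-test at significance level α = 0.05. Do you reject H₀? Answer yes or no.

Group means [41.40, 36.00, 46.00], grand mean 40.875
SSB = Σnᵢ(x̄ᵢ−x̄)² = 475.425; SSW = ΣΣ(x−x̄ᵢ)² = 343.200
MSB = 475.425/2 = 237.7125; MSW = 343.200/21 = 16.3429
F = MSB/MSW = 14.5453
df = (2, 21)
p-value (upper-tail) = 0.00011
At α=0.05: p < α → reject H₀

reject H₀: yes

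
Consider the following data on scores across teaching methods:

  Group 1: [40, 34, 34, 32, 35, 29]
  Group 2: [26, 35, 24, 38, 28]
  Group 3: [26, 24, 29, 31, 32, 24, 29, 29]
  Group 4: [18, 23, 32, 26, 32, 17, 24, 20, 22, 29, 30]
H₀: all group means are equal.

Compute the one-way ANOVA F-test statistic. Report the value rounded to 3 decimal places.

test statistic = 5.306

Group means [34.00, 30.20, 28.00, 24.82], grand mean 28.400
SSB = Σnᵢ(x̄ᵢ−x̄)² = 346.764; SSW = ΣΣ(x−x̄ᵢ)² = 566.436
MSB = 346.764/3 = 115.5879; MSW = 566.436/26 = 21.7860
F = MSB/MSW = 5.3056
df = (3, 26)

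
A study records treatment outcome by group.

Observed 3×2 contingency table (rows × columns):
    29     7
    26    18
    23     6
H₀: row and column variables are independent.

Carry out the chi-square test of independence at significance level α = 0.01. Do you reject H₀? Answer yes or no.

Row totals [36, 44, 29], col totals [78, 31], n=109
χ² = (29−25.76)²/25.76 + (7−10.24)²/10.24 + (26−31.49)²/31.49 + (18−12.51)²/12.51 + (23−20.75)²/20.75 + (6−8.25)²/8.25 = 5.6487
df = 2
p-value (upper-tail) = 0.05935
At α=0.01: p ≥ α → fail to reject H₀

reject H₀: no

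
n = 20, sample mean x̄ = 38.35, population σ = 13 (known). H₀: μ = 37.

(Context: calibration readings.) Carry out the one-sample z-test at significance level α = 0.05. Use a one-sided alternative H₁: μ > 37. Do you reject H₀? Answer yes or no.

reject H₀: no

SE = σ/√n = 13/√20 = 2.9069
z = (x̄−μ₀)/SE = (38.35−37)/2.9069 = 0.4644
p-value (one-sided, H₁ greater) = 0.32118
At α=0.05: p ≥ α → fail to reject H₀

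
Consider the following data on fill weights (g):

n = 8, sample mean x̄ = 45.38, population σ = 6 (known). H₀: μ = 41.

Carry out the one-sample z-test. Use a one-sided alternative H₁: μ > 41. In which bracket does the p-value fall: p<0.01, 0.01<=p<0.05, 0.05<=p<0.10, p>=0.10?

SE = σ/√n = 6/√8 = 2.1213
z = (x̄−μ₀)/SE = (45.38−41)/2.1213 = 2.0648
p-value (one-sided, H₁ greater) = 0.01947
→ bracket: 0.01<=p<0.05

p-value bracket: 0.01<=p<0.05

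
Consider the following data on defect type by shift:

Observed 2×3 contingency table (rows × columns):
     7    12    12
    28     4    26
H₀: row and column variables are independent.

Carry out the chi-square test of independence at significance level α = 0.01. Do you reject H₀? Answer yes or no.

Row totals [31, 58], col totals [35, 16, 38], n=89
χ² = (7−12.19)²/12.19 + (12−5.57)²/5.57 + (12−13.24)²/13.24 + (28−22.81)²/22.81 + (4−10.43)²/10.43 + (26−24.76)²/24.76 = 14.9421
df = 2
p-value (upper-tail) = 0.00057
At α=0.01: p < α → reject H₀

reject H₀: yes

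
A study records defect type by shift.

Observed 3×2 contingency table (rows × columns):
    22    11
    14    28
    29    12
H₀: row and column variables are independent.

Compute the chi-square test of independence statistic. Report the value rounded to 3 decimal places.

test statistic = 13.895

Row totals [33, 42, 41], col totals [65, 51], n=116
χ² = (22−18.49)²/18.49 + (11−14.51)²/14.51 + (14−23.53)²/23.53 + (28−18.47)²/18.47 + (29−22.97)²/22.97 + (12−18.03)²/18.03 = 13.8949
df = 2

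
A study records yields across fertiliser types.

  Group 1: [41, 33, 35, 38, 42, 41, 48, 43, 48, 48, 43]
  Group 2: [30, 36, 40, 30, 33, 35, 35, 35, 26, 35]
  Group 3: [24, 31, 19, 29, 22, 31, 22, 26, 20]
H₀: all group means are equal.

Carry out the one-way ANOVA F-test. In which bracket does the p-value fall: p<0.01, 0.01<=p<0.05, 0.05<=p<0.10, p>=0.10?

Group means [41.82, 33.50, 24.89], grand mean 33.967
SSB = Σnᵢ(x̄ᵢ−x̄)² = 1421.941; SSW = ΣΣ(x−x̄ᵢ)² = 565.025
MSB = 1421.941/2 = 710.9707; MSW = 565.025/27 = 20.9269
F = MSB/MSW = 33.9741
df = (2, 27)
p-value (upper-tail) = 0.00000
→ bracket: p<0.01

p-value bracket: p<0.01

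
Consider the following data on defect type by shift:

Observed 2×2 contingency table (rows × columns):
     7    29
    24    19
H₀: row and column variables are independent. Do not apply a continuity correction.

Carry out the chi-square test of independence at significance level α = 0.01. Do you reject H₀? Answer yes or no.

Row totals [36, 43], col totals [31, 48], n=79
χ² = (7−14.13)²/14.13 + (29−21.87)²/21.87 + (24−16.87)²/16.87 + (19−26.13)²/26.13 = 10.8710
df = 1
p-value (upper-tail) = 0.00098
At α=0.01: p < α → reject H₀

reject H₀: yes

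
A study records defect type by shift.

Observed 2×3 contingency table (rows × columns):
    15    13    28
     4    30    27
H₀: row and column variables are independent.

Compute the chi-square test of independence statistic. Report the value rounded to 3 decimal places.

Row totals [56, 61], col totals [19, 43, 55], n=117
χ² = (15−9.09)²/9.09 + (13−20.58)²/20.58 + (28−26.32)²/26.32 + (4−9.91)²/9.91 + (30−22.42)²/22.42 + (27−28.68)²/28.68 = 12.9174
df = 2

test statistic = 12.917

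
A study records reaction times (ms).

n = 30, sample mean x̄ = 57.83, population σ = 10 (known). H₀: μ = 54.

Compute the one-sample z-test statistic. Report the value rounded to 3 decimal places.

test statistic = 2.098

SE = σ/√n = 10/√30 = 1.8257
z = (x̄−μ₀)/SE = (57.83−54)/1.8257 = 2.0978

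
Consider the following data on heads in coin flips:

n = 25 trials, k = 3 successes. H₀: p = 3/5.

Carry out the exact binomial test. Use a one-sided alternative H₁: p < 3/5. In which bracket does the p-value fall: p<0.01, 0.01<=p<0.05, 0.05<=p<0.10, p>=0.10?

p-value bracket: p<0.01

Exact binomial: n=25, k=3, p₀=3/5=0.6000
P(X≤3) from Σ C(n,i)·p₀^i·(1−p₀)^(n−i)
p-value (one-sided, H₁ less) = 0.00000
→ bracket: p<0.01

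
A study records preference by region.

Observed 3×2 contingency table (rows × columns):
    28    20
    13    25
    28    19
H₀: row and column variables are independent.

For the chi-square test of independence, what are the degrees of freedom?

degrees of freedom = 2

df = (r−1)(c−1) = (3−1)·(2−1) = 2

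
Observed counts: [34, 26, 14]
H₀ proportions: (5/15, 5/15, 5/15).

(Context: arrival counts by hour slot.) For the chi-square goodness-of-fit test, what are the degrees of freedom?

df = k − 1 = 3 − 1 = 2

degrees of freedom = 2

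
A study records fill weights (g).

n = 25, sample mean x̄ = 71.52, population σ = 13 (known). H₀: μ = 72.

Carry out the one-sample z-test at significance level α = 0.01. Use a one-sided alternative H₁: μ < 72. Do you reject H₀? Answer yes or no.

SE = σ/√n = 13/√25 = 2.6000
z = (x̄−μ₀)/SE = (71.52−72)/2.6000 = -0.1846
p-value (one-sided, H₁ less) = 0.42677
At α=0.01: p ≥ α → fail to reject H₀

reject H₀: no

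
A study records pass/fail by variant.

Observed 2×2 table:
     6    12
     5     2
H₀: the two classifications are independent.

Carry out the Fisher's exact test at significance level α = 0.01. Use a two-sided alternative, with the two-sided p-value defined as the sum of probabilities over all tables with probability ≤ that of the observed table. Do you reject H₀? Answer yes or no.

Margins: r₁=18, r₂=7, c₁=11, c₂=14, n=25
p_obs = C(18,6)·C(7,5)/C(25,11); sum pmf over tables with pmf ≤ p_obs
p-value (two-sided) = 0.17746
At α=0.01: p ≥ α → fail to reject H₀

reject H₀: no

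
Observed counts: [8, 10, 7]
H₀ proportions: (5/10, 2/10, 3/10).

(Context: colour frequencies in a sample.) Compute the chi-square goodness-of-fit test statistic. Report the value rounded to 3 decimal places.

n = 25; E_i = n·p_i = [12.50, 5.00, 7.50]
χ² = (8−12.50)²/12.50 + (10−5.00)²/5.00 + (7−7.50)²/7.50 = 6.6533
df = 2

test statistic = 6.653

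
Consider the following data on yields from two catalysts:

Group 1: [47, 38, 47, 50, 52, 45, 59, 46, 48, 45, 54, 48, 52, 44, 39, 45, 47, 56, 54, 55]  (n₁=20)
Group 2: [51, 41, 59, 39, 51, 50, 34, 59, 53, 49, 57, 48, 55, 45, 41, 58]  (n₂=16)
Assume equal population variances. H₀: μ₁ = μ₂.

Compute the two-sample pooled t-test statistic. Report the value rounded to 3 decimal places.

test statistic = -0.378

x̄₁=48.550, s₁=5.463, n₁=20
x̄₂=49.375, s₂=7.632, n₂=16
s_p² = [19·5.463² + 15·7.632²]/34 = 42.3735
SE = √(s_p²·(1/20+1/16)) = 2.1834
t = (48.550−49.375)/2.1834 = -0.3779
df = 34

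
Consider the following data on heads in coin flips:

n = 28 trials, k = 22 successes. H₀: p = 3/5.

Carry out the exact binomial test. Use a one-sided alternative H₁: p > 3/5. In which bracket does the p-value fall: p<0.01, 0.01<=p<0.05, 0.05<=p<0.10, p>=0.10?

Exact binomial: n=28, k=22, p₀=3/5=0.6000
P(X≥22) from Σ C(n,i)·p₀^i·(1−p₀)^(n−i)
p-value (one-sided, H₁ greater) = 0.03145
→ bracket: 0.01<=p<0.05

p-value bracket: 0.01<=p<0.05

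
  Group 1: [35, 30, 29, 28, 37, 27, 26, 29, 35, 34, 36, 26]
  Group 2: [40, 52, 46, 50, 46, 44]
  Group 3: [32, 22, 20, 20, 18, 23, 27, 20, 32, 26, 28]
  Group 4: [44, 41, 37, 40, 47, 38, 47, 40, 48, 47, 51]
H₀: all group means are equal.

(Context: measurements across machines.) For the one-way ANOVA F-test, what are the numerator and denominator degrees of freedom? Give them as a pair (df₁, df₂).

k = 4 groups, N = 40 total
df = (k−1, N−k) = (4−1, 40−4) = (3, 36)

degrees of freedom = [3, 36]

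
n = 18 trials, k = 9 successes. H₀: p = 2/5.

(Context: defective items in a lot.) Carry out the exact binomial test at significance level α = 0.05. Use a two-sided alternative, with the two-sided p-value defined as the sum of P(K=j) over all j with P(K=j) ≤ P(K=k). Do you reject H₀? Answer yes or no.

Exact binomial: n=18, k=9, p₀=2/5=0.4000
P(X=j) = C(n,j)·p₀^j·(1−p₀)^(n−j); p = Σ P(X=j) over j with P(X=j) ≤ P(X=9)
p-value (two-sided) = 0.47192
At α=0.05: p ≥ α → fail to reject H₀

reject H₀: no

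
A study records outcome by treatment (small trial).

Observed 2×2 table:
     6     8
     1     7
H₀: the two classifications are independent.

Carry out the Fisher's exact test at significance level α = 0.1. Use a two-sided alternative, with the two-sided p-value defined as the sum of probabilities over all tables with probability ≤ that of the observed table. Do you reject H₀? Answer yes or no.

reject H₀: no

Margins: r₁=14, r₂=8, c₁=7, c₂=15, n=22
p_obs = C(14,6)·C(8,1)/C(22,7); sum pmf over tables with pmf ≤ p_obs
p-value (two-sided) = 0.19322
At α=0.1: p ≥ α → fail to reject H₀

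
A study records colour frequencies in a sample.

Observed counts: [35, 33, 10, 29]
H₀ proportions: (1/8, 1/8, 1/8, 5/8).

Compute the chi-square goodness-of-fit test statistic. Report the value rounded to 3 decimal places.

n = 107; E_i = n·p_i = [13.38, 13.38, 13.38, 66.88]
χ² = (35−13.38)²/13.38 + (33−13.38)²/13.38 + (10−13.38)²/13.38 + (29−66.88)²/66.88 = 86.0617
df = 3

test statistic = 86.062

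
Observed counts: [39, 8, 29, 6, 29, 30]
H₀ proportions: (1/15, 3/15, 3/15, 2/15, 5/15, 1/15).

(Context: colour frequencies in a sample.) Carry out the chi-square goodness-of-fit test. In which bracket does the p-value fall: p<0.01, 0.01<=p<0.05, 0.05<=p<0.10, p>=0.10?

n = 141; E_i = n·p_i = [9.40, 28.20, 28.20, 18.80, 47.00, 9.40]
χ² = (39−9.40)²/9.40 + (8−28.20)²/28.20 + (29−28.20)²/28.20 + (6−18.80)²/18.80 + (29−47.00)²/47.00 + (30−9.40)²/9.40 = 168.4539
df = 5
p-value (upper-tail) = 0.00000
→ bracket: p<0.01

p-value bracket: p<0.01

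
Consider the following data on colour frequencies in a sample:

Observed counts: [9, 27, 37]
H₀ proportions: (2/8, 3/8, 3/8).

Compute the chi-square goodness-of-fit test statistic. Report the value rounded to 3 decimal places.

n = 73; E_i = n·p_i = [18.25, 27.38, 27.38]
χ² = (9−18.25)²/18.25 + (27−27.38)²/27.38 + (37−27.38)²/27.38 = 8.0776
df = 2

test statistic = 8.078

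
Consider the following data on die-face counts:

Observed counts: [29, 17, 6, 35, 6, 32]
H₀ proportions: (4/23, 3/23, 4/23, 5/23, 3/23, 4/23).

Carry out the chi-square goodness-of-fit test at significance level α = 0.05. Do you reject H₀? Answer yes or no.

n = 125; E_i = n·p_i = [21.74, 16.30, 21.74, 27.17, 16.30, 21.74]
χ² = (29−21.74)²/21.74 + (17−16.30)²/16.30 + (6−21.74)²/21.74 + (35−27.17)²/27.17 + (6−16.30)²/16.30 + (32−21.74)²/21.74 = 27.4593
df = 5
p-value (upper-tail) = 0.00005
At α=0.05: p < α → reject H₀

reject H₀: yes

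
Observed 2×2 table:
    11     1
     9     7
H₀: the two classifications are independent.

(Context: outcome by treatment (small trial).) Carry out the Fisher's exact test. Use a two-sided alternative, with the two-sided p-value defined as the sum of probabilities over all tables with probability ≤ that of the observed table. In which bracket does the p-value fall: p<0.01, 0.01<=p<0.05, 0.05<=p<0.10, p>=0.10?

Margins: r₁=12, r₂=16, c₁=20, c₂=8, n=28
p_obs = C(12,11)·C(16,9)/C(28,20); sum pmf over tables with pmf ≤ p_obs
p-value (two-sided) = 0.08822
→ bracket: 0.05<=p<0.10

p-value bracket: 0.05<=p<0.10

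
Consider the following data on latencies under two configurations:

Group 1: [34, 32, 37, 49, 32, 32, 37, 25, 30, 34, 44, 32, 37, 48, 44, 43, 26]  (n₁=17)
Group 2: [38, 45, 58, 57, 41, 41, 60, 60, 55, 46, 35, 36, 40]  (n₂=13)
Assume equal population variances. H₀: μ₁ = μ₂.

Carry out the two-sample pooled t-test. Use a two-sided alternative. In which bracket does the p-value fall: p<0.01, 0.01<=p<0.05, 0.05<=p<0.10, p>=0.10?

p-value bracket: p<0.01

x̄₁=36.235, s₁=7.164, n₁=17
x̄₂=47.077, s₂=9.552, n₂=13
s_p² = [16·7.164² + 12·9.552²]/28 = 68.4279
SE = √(s_p²·(1/17+1/13)) = 3.0478
t = (36.235−47.077)/3.0478 = -3.5572
df = 28
p-value (two-sided) = 0.00136
→ bracket: p<0.01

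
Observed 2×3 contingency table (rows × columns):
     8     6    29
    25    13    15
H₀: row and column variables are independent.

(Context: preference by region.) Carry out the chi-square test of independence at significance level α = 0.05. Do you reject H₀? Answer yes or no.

reject H₀: yes

Row totals [43, 53], col totals [33, 19, 44], n=96
χ² = (8−14.78)²/14.78 + (6−8.51)²/8.51 + (29−19.71)²/19.71 + (25−18.22)²/18.22 + (13−10.49)²/10.49 + (15−24.29)²/24.29 = 14.9112
df = 2
p-value (upper-tail) = 0.00058
At α=0.05: p < α → reject H₀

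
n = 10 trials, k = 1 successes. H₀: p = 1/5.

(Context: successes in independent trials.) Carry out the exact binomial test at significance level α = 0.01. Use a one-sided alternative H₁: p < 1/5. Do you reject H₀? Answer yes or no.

reject H₀: no

Exact binomial: n=10, k=1, p₀=1/5=0.2000
P(X≤1) from Σ C(n,i)·p₀^i·(1−p₀)^(n−i)
p-value (one-sided, H₁ less) = 0.37581
At α=0.01: p ≥ α → fail to reject H₀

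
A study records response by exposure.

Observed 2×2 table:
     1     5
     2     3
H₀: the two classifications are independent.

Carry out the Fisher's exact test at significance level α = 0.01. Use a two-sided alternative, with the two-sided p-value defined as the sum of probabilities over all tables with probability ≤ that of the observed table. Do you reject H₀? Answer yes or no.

Margins: r₁=6, r₂=5, c₁=3, c₂=8, n=11
p_obs = C(6,1)·C(5,2)/C(11,3); sum pmf over tables with pmf ≤ p_obs
p-value (two-sided) = 0.54545
At α=0.01: p ≥ α → fail to reject H₀

reject H₀: no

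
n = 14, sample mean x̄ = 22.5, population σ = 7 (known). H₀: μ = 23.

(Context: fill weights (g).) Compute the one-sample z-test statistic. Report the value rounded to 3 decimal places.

test statistic = -0.267

SE = σ/√n = 7/√14 = 1.8708
z = (x̄−μ₀)/SE = (22.5−23)/1.8708 = -0.2673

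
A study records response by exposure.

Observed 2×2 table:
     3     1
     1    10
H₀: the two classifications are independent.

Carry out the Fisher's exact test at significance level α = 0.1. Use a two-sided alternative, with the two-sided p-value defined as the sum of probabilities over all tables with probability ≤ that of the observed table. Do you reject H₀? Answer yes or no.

reject H₀: yes

Margins: r₁=4, r₂=11, c₁=4, c₂=11, n=15
p_obs = C(4,3)·C(11,1)/C(15,4); sum pmf over tables with pmf ≤ p_obs
p-value (two-sided) = 0.03297
At α=0.1: p < α → reject H₀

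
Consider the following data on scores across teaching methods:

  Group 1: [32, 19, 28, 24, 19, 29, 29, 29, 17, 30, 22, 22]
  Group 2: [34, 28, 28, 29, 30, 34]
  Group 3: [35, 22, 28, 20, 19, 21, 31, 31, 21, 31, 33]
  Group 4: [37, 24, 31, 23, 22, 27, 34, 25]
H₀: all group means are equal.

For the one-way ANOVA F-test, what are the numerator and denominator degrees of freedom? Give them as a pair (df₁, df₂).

k = 4 groups, N = 37 total
df = (k−1, N−k) = (4−1, 37−4) = (3, 33)

degrees of freedom = [3, 33]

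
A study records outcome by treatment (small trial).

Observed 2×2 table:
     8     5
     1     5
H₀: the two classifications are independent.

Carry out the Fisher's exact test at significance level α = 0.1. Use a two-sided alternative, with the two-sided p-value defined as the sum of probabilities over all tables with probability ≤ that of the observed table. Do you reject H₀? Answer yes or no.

reject H₀: no

Margins: r₁=13, r₂=6, c₁=9, c₂=10, n=19
p_obs = C(13,8)·C(6,1)/C(19,9); sum pmf over tables with pmf ≤ p_obs
p-value (two-sided) = 0.14087
At α=0.1: p ≥ α → fail to reject H₀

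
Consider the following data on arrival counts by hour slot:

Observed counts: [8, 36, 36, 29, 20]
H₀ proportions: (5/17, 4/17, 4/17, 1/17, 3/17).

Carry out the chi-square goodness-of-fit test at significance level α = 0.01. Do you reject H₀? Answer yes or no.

n = 129; E_i = n·p_i = [37.94, 30.35, 30.35, 7.59, 22.76]
χ² = (8−37.94)²/37.94 + (36−30.35)²/30.35 + (36−30.35)²/30.35 + (29−7.59)²/7.59 + (20−22.76)²/22.76 = 86.4827
df = 4
p-value (upper-tail) = 0.00000
At α=0.01: p < α → reject H₀

reject H₀: yes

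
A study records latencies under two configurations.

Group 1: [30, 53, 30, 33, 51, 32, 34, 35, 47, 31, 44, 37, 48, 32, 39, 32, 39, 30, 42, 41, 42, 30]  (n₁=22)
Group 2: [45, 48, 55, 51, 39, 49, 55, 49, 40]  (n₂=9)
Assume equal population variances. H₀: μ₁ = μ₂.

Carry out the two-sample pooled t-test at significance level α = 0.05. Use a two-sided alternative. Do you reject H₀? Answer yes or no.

x̄₁=37.818, s₁=7.294, n₁=22
x̄₂=47.889, s₂=5.732, n₂=9
s_p² = [21·7.294² + 8·5.732²]/29 = 47.5918
SE = √(s_p²·(1/22+1/9)) = 2.7297
t = (37.818−47.889)/2.7297 = -3.6893
df = 29
p-value (two-sided) = 0.00092
At α=0.05: p < α → reject H₀

reject H₀: yes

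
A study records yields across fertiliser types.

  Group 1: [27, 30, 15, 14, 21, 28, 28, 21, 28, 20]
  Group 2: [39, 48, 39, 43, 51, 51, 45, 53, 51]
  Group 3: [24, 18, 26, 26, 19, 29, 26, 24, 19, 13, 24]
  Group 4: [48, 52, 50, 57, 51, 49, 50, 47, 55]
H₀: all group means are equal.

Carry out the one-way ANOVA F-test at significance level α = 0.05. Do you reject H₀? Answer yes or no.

reject H₀: yes

Group means [23.20, 46.67, 22.55, 51.00], grand mean 34.846
SSB = Σnᵢ(x̄ᵢ−x̄)² = 6626.750; SSW = ΣΣ(x−x̄ᵢ)² = 838.327
MSB = 6626.750/3 = 2208.9166; MSW = 838.327/35 = 23.9522
F = MSB/MSW = 92.2218
df = (3, 35)
p-value (upper-tail) = 0.00000
At α=0.05: p < α → reject H₀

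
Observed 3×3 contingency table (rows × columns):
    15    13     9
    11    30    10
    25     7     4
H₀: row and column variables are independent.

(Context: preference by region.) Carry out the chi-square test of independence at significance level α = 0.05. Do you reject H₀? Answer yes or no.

reject H₀: yes

Row totals [37, 51, 36], col totals [51, 50, 23], n=124
χ² = (15−15.22)²/15.22 + (13−14.92)²/14.92 + (9−6.86)²/6.86 + (11−20.98)²/20.98 + (30−20.56)²/20.56 + (10−9.46)²/9.46 + (25−14.81)²/14.81 + (7−14.52)²/14.52 + (4−6.68)²/6.68 = 22.0030
df = 4
p-value (upper-tail) = 0.00020
At α=0.05: p < α → reject H₀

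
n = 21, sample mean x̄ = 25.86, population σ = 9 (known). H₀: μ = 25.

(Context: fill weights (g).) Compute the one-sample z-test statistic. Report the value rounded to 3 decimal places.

test statistic = 0.438

SE = σ/√n = 9/√21 = 1.9640
z = (x̄−μ₀)/SE = (25.86−25)/1.9640 = 0.4379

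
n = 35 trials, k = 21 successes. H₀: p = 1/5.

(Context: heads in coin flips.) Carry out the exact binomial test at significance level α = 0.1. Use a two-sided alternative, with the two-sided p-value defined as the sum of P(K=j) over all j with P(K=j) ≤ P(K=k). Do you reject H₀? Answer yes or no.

reject H₀: yes

Exact binomial: n=35, k=21, p₀=1/5=0.2000
P(X=j) = C(n,j)·p₀^j·(1−p₀)^(n−j); p = Σ P(X=j) over j with P(X=j) ≤ P(X=21)
p-value (two-sided) = 0.00000
At α=0.1: p < α → reject H₀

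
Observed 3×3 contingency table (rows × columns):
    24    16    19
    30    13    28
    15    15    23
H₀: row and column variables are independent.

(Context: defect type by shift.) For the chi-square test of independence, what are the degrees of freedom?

df = (r−1)(c−1) = (3−1)·(3−1) = 4

degrees of freedom = 4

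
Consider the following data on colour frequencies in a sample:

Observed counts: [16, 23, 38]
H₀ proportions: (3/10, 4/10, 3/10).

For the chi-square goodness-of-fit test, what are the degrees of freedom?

degrees of freedom = 2

df = k − 1 = 3 − 1 = 2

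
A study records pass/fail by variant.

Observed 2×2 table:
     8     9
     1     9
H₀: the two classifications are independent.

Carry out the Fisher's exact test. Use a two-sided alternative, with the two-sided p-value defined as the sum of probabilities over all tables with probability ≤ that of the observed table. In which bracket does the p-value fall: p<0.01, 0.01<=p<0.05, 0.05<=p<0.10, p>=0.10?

p-value bracket: 0.05<=p<0.10

Margins: r₁=17, r₂=10, c₁=9, c₂=18, n=27
p_obs = C(17,8)·C(10,1)/C(27,9); sum pmf over tables with pmf ≤ p_obs
p-value (two-sided) = 0.09117
→ bracket: 0.05<=p<0.10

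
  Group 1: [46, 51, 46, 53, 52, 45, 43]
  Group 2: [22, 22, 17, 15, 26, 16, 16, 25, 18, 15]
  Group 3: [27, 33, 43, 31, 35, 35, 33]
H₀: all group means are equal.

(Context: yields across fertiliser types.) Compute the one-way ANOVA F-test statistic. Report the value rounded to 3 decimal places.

Group means [48.00, 19.20, 33.86], grand mean 31.875
SSB = Σnᵢ(x̄ᵢ−x̄)² = 3454.168; SSW = ΣΣ(x−x̄ᵢ)² = 392.457
MSB = 3454.168/2 = 1727.0839; MSW = 392.457/21 = 18.6884
F = MSB/MSW = 92.4146
df = (2, 21)

test statistic = 92.415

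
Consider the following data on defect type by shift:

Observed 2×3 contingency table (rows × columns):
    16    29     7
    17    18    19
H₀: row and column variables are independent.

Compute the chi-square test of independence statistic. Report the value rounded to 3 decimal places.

test statistic = 8.108

Row totals [52, 54], col totals [33, 47, 26], n=106
χ² = (16−16.19)²/16.19 + (29−23.06)²/23.06 + (7−12.75)²/12.75 + (17−16.81)²/16.81 + (18−23.94)²/23.94 + (19−13.25)²/13.25 = 8.1084
df = 2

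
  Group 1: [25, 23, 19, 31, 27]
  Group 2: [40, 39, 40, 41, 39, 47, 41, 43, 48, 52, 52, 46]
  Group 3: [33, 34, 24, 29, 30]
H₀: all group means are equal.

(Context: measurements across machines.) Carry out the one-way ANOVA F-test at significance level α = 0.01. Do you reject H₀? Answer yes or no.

reject H₀: yes

Group means [25.00, 44.00, 30.00], grand mean 36.500
SSB = Σnᵢ(x̄ᵢ−x̄)² = 1547.500; SSW = ΣΣ(x−x̄ᵢ)² = 400.000
MSB = 1547.500/2 = 773.7500; MSW = 400.000/19 = 21.0526
F = MSB/MSW = 36.7531
df = (2, 19)
p-value (upper-tail) = 0.00000
At α=0.01: p < α → reject H₀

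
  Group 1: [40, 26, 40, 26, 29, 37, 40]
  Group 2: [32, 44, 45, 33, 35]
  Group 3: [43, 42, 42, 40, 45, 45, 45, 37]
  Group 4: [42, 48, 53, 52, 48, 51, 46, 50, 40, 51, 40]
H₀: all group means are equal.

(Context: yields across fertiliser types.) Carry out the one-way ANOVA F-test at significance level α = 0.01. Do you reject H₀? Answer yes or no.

reject H₀: yes

Group means [34.00, 37.80, 42.38, 47.36], grand mean 41.516
SSB = Σnᵢ(x̄ᵢ−x̄)² = 846.521; SSW = ΣΣ(x−x̄ᵢ)² = 707.220
MSB = 846.521/3 = 282.1738; MSW = 707.220/27 = 26.1934
F = MSB/MSW = 10.7727
df = (3, 27)
p-value (upper-tail) = 0.00008
At α=0.01: p < α → reject H₀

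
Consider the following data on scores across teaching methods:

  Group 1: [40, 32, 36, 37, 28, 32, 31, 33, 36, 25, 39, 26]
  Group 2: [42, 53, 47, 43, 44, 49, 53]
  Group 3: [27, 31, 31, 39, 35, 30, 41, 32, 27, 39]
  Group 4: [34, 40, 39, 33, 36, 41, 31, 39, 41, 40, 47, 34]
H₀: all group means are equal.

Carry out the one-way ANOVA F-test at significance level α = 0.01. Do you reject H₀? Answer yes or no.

reject H₀: yes

Group means [32.92, 47.29, 33.20, 37.92], grand mean 36.902
SSB = Σnᵢ(x̄ᵢ−x̄)² = 1094.748; SSW = ΣΣ(x−x̄ᵢ)² = 836.862
MSB = 1094.748/3 = 364.9160; MSW = 836.862/37 = 22.6179
F = MSB/MSW = 16.1340
df = (3, 37)
p-value (upper-tail) = 0.00000
At α=0.01: p < α → reject H₀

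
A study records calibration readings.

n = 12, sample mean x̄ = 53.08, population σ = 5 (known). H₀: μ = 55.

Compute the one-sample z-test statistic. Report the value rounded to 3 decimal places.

SE = σ/√n = 5/√12 = 1.4434
z = (x̄−μ₀)/SE = (53.08−55)/1.4434 = -1.3302

test statistic = -1.330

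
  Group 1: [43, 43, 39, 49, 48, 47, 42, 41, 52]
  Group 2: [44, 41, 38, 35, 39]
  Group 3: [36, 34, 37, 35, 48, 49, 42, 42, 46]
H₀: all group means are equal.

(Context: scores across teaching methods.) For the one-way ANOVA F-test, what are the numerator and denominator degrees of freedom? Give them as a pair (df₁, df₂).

degrees of freedom = [2, 20]

k = 3 groups, N = 23 total
df = (k−1, N−k) = (3−1, 23−3) = (2, 20)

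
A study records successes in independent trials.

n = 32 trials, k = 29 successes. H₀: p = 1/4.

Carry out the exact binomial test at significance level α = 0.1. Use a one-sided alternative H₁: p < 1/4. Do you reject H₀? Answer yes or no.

Exact binomial: n=32, k=29, p₀=1/4=0.2500
P(X≤29) from Σ C(n,i)·p₀^i·(1−p₀)^(n−i)
p-value (one-sided, H₁ less) = 1.00000
At α=0.1: p ≥ α → fail to reject H₀

reject H₀: no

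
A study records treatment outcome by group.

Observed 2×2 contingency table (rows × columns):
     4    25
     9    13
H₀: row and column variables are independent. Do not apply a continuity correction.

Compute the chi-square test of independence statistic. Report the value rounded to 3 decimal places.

Row totals [29, 22], col totals [13, 38], n=51
χ² = (4−7.39)²/7.39 + (25−21.61)²/21.61 + (9−5.61)²/5.61 + (13−16.39)²/16.39 = 4.8430
df = 1

test statistic = 4.843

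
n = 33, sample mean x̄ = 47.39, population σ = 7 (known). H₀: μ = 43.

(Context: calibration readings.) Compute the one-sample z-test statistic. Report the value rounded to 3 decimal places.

test statistic = 3.603

SE = σ/√n = 7/√33 = 1.2185
z = (x̄−μ₀)/SE = (47.39−43)/1.2185 = 3.6027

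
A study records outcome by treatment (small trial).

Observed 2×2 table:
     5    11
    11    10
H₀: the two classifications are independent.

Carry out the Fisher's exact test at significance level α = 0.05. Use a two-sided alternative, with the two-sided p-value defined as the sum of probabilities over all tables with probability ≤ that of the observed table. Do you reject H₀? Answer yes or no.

Margins: r₁=16, r₂=21, c₁=16, c₂=21, n=37
p_obs = C(16,5)·C(21,11)/C(37,16); sum pmf over tables with pmf ≤ p_obs
p-value (two-sided) = 0.31608
At α=0.05: p ≥ α → fail to reject H₀

reject H₀: no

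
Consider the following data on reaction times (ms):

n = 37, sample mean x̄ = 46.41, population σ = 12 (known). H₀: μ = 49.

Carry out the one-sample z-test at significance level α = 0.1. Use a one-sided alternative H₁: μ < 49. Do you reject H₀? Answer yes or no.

SE = σ/√n = 12/√37 = 1.9728
z = (x̄−μ₀)/SE = (46.41−49)/1.9728 = -1.3129
p-value (one-sided, H₁ less) = 0.09461
At α=0.1: p < α → reject H₀

reject H₀: yes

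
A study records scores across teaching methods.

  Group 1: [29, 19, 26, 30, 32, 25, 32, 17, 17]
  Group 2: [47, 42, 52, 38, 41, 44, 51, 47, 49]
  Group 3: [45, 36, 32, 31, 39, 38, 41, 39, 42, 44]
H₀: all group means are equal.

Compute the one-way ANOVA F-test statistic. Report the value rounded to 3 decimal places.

test statistic = 35.846

Group means [25.22, 45.67, 38.70], grand mean 36.607
SSB = Σnᵢ(x̄ᵢ−x̄)² = 1949.023; SSW = ΣΣ(x−x̄ᵢ)² = 679.656
MSB = 1949.023/2 = 974.5115; MSW = 679.656/25 = 27.1862
F = MSB/MSW = 35.8458
df = (2, 25)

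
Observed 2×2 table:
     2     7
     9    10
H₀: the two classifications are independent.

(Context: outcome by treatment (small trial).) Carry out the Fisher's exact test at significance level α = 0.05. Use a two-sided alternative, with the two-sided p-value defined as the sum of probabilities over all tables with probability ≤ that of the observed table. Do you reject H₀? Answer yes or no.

Margins: r₁=9, r₂=19, c₁=11, c₂=17, n=28
p_obs = C(9,2)·C(19,9)/C(28,11); sum pmf over tables with pmf ≤ p_obs
p-value (two-sided) = 0.24950
At α=0.05: p ≥ α → fail to reject H₀

reject H₀: no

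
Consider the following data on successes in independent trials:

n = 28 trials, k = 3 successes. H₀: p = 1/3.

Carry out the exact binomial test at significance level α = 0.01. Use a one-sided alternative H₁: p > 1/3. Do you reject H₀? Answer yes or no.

Exact binomial: n=28, k=3, p₀=1/3=0.3333
P(X≥3) from Σ C(n,i)·p₀^i·(1−p₀)^(n−i)
p-value (one-sided, H₁ greater) = 0.99872
At α=0.01: p ≥ α → fail to reject H₀

reject H₀: no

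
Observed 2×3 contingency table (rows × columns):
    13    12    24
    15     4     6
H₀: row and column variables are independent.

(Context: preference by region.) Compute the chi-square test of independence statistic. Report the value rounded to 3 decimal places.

Row totals [49, 25], col totals [28, 16, 30], n=74
χ² = (13−18.54)²/18.54 + (12−10.59)²/10.59 + (24−19.86)²/19.86 + (15−9.46)²/9.46 + (4−5.41)²/5.41 + (6−10.14)²/10.14 = 8.0006
df = 2

test statistic = 8.001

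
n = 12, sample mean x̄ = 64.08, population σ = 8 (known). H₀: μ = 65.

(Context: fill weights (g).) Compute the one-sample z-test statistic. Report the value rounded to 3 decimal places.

SE = σ/√n = 8/√12 = 2.3094
z = (x̄−μ₀)/SE = (64.08−65)/2.3094 = -0.3984

test statistic = -0.398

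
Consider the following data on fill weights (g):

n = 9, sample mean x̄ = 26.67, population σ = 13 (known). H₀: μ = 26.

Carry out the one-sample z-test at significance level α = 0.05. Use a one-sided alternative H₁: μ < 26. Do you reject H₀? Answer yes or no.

SE = σ/√n = 13/√9 = 4.3333
z = (x̄−μ₀)/SE = (26.67−26)/4.3333 = 0.1546
p-value (one-sided, H₁ less) = 0.56144
At α=0.05: p ≥ α → fail to reject H₀

reject H₀: no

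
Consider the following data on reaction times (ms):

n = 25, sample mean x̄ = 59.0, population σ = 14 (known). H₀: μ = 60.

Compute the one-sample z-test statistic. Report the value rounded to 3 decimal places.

test statistic = -0.357

SE = σ/√n = 14/√25 = 2.8000
z = (x̄−μ₀)/SE = (59.0−60)/2.8000 = -0.3571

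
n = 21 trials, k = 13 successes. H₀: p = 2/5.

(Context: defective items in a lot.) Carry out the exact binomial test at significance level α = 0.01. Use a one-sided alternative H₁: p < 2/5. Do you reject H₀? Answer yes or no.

Exact binomial: n=21, k=13, p₀=2/5=0.4000
P(X≤13) from Σ C(n,i)·p₀^i·(1−p₀)^(n−i)
p-value (one-sided, H₁ less) = 0.98771
At α=0.01: p ≥ α → fail to reject H₀

reject H₀: no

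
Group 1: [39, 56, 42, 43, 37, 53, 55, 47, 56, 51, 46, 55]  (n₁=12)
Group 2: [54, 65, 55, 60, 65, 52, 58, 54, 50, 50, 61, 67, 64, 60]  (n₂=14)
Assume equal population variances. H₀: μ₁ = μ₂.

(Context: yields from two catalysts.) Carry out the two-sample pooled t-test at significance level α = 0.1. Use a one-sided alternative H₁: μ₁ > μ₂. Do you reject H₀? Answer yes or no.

x̄₁=48.333, s₁=6.919, n₁=12
x̄₂=58.214, s₂=5.794, n₂=14
s_p² = [11·6.919² + 13·5.794²]/24 = 40.1260
SE = √(s_p²·(1/12+1/14)) = 2.4920
t = (48.333−58.214)/2.4920 = -3.9651
df = 24
p-value (one-sided, H₁ greater) = 0.99971
At α=0.1: p ≥ α → fail to reject H₀

reject H₀: no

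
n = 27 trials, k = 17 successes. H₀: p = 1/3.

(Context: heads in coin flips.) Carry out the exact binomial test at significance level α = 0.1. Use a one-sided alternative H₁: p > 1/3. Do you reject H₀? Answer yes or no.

Exact binomial: n=27, k=17, p₀=1/3=0.3333
P(X≥17) from Σ C(n,i)·p₀^i·(1−p₀)^(n−i)
p-value (one-sided, H₁ greater) = 0.00154
At α=0.1: p < α → reject H₀

reject H₀: yes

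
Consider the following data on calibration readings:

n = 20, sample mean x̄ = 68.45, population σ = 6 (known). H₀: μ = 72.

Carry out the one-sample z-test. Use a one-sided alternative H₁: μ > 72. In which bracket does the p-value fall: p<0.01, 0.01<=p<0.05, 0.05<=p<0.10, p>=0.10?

p-value bracket: p>=0.10

SE = σ/√n = 6/√20 = 1.3416
z = (x̄−μ₀)/SE = (68.45−72)/1.3416 = -2.6460
p-value (one-sided, H₁ greater) = 0.99593
→ bracket: p>=0.10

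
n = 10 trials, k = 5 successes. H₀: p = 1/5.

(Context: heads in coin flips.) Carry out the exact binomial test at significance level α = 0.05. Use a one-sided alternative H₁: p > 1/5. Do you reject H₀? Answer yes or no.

Exact binomial: n=10, k=5, p₀=1/5=0.2000
P(X≥5) from Σ C(n,i)·p₀^i·(1−p₀)^(n−i)
p-value (one-sided, H₁ greater) = 0.03279
At α=0.05: p < α → reject H₀

reject H₀: yes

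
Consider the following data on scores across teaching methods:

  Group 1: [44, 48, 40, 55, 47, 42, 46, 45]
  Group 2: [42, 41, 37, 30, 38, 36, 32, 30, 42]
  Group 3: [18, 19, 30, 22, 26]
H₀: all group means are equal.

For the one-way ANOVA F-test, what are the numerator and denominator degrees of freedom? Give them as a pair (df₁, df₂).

degrees of freedom = [2, 19]

k = 3 groups, N = 22 total
df = (k−1, N−k) = (3−1, 22−3) = (2, 19)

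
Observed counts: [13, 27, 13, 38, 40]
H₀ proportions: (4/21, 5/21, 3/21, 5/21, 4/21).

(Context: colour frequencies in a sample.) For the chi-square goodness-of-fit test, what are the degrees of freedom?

degrees of freedom = 4

df = k − 1 = 5 − 1 = 4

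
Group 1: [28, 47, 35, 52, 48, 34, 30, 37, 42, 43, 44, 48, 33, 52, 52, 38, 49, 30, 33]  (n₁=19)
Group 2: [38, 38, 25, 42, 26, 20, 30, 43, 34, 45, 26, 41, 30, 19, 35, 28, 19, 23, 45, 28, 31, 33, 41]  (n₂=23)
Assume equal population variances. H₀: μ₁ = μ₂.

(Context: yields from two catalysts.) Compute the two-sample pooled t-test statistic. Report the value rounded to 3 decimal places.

test statistic = 3.349

x̄₁=40.789, s₁=8.243, n₁=19
x̄₂=32.174, s₂=8.343, n₂=23
s_p² = [18·8.243² + 22·8.343²]/40 = 68.8616
SE = √(s_p²·(1/19+1/23)) = 2.5726
t = (40.789−32.174)/2.5726 = 3.3490
df = 40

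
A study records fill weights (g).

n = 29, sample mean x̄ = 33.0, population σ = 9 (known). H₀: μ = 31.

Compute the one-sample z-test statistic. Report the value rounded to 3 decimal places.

test statistic = 1.197

SE = σ/√n = 9/√29 = 1.6713
z = (x̄−μ₀)/SE = (33.0−31)/1.6713 = 1.1967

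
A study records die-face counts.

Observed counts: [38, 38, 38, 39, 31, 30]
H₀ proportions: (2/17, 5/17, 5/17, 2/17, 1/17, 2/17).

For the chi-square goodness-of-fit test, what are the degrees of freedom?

df = k − 1 = 6 − 1 = 5

degrees of freedom = 5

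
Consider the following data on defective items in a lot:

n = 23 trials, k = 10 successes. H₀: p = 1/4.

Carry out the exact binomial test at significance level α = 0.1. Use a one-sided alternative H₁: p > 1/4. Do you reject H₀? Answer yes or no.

reject H₀: yes

Exact binomial: n=23, k=10, p₀=1/4=0.2500
P(X≥10) from Σ C(n,i)·p₀^i·(1−p₀)^(n−i)
p-value (one-sided, H₁ greater) = 0.04078
At α=0.1: p < α → reject H₀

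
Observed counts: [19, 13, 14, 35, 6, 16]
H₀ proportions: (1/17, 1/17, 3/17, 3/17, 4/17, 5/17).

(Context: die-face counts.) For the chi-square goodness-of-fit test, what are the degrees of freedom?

degrees of freedom = 5

df = k − 1 = 6 − 1 = 5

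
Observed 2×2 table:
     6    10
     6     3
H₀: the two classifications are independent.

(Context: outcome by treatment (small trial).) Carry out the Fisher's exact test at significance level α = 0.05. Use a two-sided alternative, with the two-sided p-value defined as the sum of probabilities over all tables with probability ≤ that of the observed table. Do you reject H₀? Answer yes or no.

reject H₀: no

Margins: r₁=16, r₂=9, c₁=12, c₂=13, n=25
p_obs = C(16,6)·C(9,6)/C(25,12); sum pmf over tables with pmf ≤ p_obs
p-value (two-sided) = 0.22619
At α=0.05: p ≥ α → fail to reject H₀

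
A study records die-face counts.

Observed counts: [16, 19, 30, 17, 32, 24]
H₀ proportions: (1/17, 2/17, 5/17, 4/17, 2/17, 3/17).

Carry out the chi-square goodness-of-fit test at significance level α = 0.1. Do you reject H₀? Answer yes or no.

reject H₀: yes

n = 138; E_i = n·p_i = [8.12, 16.24, 40.59, 32.47, 16.24, 24.35]
χ² = (16−8.12)²/8.12 + (19−16.24)²/16.24 + (30−40.59)²/40.59 + (17−32.47)²/32.47 + (32−16.24)²/16.24 + (24−24.35)²/24.35 = 33.5707
df = 5
p-value (upper-tail) = 0.00000
At α=0.1: p < α → reject H₀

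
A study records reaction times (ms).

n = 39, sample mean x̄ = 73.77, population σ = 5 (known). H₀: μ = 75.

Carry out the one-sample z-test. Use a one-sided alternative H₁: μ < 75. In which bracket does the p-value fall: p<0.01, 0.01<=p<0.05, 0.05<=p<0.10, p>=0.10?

p-value bracket: 0.05<=p<0.10

SE = σ/√n = 5/√39 = 0.8006
z = (x̄−μ₀)/SE = (73.77−75)/0.8006 = -1.5363
p-value (one-sided, H₁ less) = 0.06224
→ bracket: 0.05<=p<0.10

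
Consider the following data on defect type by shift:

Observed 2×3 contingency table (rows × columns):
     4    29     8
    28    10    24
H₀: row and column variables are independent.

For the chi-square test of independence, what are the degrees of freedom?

degrees of freedom = 2

df = (r−1)(c−1) = (2−1)·(3−1) = 2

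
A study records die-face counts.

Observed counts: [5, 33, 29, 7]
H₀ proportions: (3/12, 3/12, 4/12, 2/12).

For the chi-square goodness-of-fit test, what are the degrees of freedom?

degrees of freedom = 3

df = k − 1 = 4 − 1 = 3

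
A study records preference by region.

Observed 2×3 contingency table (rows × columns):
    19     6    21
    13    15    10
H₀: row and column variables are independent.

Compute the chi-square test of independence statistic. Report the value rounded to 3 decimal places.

Row totals [46, 38], col totals [32, 21, 31], n=84
χ² = (19−17.52)²/17.52 + (6−11.50)²/11.50 + (21−16.98)²/16.98 + (13−14.48)²/14.48 + (15−9.50)²/9.50 + (10−14.02)²/14.02 = 8.1978
df = 2

test statistic = 8.198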